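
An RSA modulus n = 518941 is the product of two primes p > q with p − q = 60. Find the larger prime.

751

Since p = q + 60, we have 518941 = q(q + 60), so q² + 60q − 518941 = 0.
Discriminant: 60² + 4·518941 = 3600 + 2075764 = 2079364; √2079364 = 1442.
q = (−60 + 1442)/2 = 691, and p = q + 60 = 751.
Check: 691 · 751 = 518941.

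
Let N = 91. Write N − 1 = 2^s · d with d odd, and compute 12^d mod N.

91 − 1 = 90 = 2^1 · 45, so d = 45.
12^1 ≡ 12 (mod 91)
12^2 ≡ 12^2 = 144 ≡ 53 (mod 91)
12^4 ≡ 53^2 = 2809 ≡ 79 (mod 91)
12^8 ≡ 79^2 = 6241 ≡ 53 (mod 91)
12^16 ≡ 53^2 = 2809 ≡ 79 (mod 91)
12^32 ≡ 79^2 = 6241 ≡ 53 (mod 91)
45 = 32 + 8 + 4 + 1 in binary powers of 2.
So 12^45 ≡ 53 · 53 · 79 · 12 ≡ 90 (mod 91).
Since 12^d ≡ 90 (mod 91), base 12 does not prove 91 composite.

90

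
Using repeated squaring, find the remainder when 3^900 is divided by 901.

863

3^1 ≡ 3 (mod 901)
3^2 ≡ 3^2 = 9 ≡ 9 (mod 901)
3^4 ≡ 9^2 = 81 ≡ 81 (mod 901)
3^8 ≡ 81^2 = 6561 ≡ 254 (mod 901)
3^16 ≡ 254^2 = 64516 ≡ 545 (mod 901)
3^32 ≡ 545^2 = 297025 ≡ 596 (mod 901)
3^64 ≡ 596^2 = 355216 ≡ 222 (mod 901)
3^128 ≡ 222^2 = 49284 ≡ 630 (mod 901)
3^256 ≡ 630^2 = 396900 ≡ 460 (mod 901)
3^512 ≡ 460^2 = 211600 ≡ 766 (mod 901)
900 = 512 + 256 + 128 + 4 in binary powers of 2.
So 3^900 ≡ 766 · 460 · 630 · 81 ≡ 863 (mod 901).
Since 863 ≠ 1, base 3 is a Fermat witness: 901 is composite.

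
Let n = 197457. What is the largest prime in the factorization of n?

197457 = 3 · 65819
65819 = 13 · 5063
5063 = 61 · 83
83 is prime.
So 197457 = 3 · 13 · 61 · 83; the largest prime factor is 83.

83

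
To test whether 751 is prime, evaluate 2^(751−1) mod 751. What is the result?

1

2^1 ≡ 2 (mod 751)
2^2 ≡ 2^2 = 4 ≡ 4 (mod 751)
2^4 ≡ 4^2 = 16 ≡ 16 (mod 751)
2^8 ≡ 16^2 = 256 ≡ 256 (mod 751)
2^16 ≡ 256^2 = 65536 ≡ 199 (mod 751)
2^32 ≡ 199^2 = 39601 ≡ 549 (mod 751)
2^64 ≡ 549^2 = 301401 ≡ 250 (mod 751)
2^128 ≡ 250^2 = 62500 ≡ 167 (mod 751)
2^256 ≡ 167^2 = 27889 ≡ 102 (mod 751)
2^512 ≡ 102^2 = 10404 ≡ 641 (mod 751)
750 = 512 + 128 + 64 + 32 + 8 + 4 + 2 in binary powers of 2.
So 2^750 ≡ 641 · 167 · 250 · 549 · 256 · 16 · 4 ≡ 1 (mod 751).
Since the result is 1, base 2 gives no evidence that 751 is composite.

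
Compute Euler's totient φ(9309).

Factor: 9309 = 3 · 29 · 107.
φ(9309) = (3−1) · (29−1) · (107−1) = 2 · 28 · 106 = 5936.

5936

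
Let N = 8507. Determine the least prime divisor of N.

47

8507 is odd.
Digit sum 20, not divisible by 3.
Ends in 7: not divisible by 5.
7: 8507 = 7·1215 + 2
11: 8507 = 11·773 + 4
13: 8507 = 13·654 + 5
17: 8507 = 17·500 + 7
19: 8507 = 19·447 + 14
23: 8507 = 23·369 + 20
29: 8507 = 29·293 + 10
31: 8507 = 31·274 + 13
37: 8507 = 37·229 + 34
41: 8507 = 41·207 + 20
43: 8507 = 43·197 + 36
47: 8507 = 47·181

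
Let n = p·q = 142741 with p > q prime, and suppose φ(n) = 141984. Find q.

φ(n) = (p−1)(q−1) = n − (p+q) + 1, so p + q = 142741 − 141984 + 1 = 758.
p and q are the roots of t² − 758t + 142741 = 0.
Discriminant: 758² − 4·142741 = 574564 − 570964 = 3600; √3600 = 60.
q = (758 − 60)/2 = 349, p = (758 + 60)/2 = 409.
Check: 349 · 409 = 142741.

349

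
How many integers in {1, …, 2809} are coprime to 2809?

2756

Factor: 2809 = 53^2.
φ(2809) = 53^1·(53−1) = 2756.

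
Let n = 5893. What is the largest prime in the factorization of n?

83

5893 = 71 · 83
83 is prime.
So 5893 = 71 · 83; the largest prime factor is 83.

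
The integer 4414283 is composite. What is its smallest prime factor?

71

4414283 is odd.
Digit sum 26, not divisible by 3.
Ends in 3: not divisible by 5.
7: 4414283 = 7·630611 + 6
11: 4414283 = 11·401298 + 5
13: 4414283 = 13·339560 + 3
17: 4414283 = 17·259663 + 12
19: 4414283 = 19·232330 + 13
23: 4414283 = 23·191925 + 8
29: 4414283 = 29·152216 + 19
31: 4414283 = 31·142396 + 7
37: 4414283 = 37·119304 + 35
41: 4414283 = 41·107665 + 18
43: 4414283 = 43·102657 + 32
47: 4414283 = 47·93920 + 43
53: 4414283 = 53·83288 + 19
59: 4414283 = 59·74818 + 21
61: 4414283 = 61·72365 + 18
67: 4414283 = 67·65884 + 55
71: 4414283 = 71·62173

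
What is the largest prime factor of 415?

83

415 = 5 · 83
83 is prime.
So 415 = 5 · 83; the largest prime factor is 83.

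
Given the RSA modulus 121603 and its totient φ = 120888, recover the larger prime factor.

439

φ(n) = (p−1)(q−1) = n − (p+q) + 1, so p + q = 121603 − 120888 + 1 = 716.
p and q are the roots of t² − 716t + 121603 = 0.
Discriminant: 716² − 4·121603 = 512656 − 486412 = 26244; √26244 = 162.
q = (716 − 162)/2 = 277, p = (716 + 162)/2 = 439.
Check: 277 · 439 = 121603.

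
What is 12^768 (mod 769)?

1

12^1 ≡ 12 (mod 769)
12^2 ≡ 12^2 = 144 ≡ 144 (mod 769)
12^4 ≡ 144^2 = 20736 ≡ 742 (mod 769)
12^8 ≡ 742^2 = 550564 ≡ 729 (mod 769)
12^16 ≡ 729^2 = 531441 ≡ 62 (mod 769)
12^32 ≡ 62^2 = 3844 ≡ 768 (mod 769)
12^64 ≡ 768^2 = 589824 ≡ 1 (mod 769)
12^128 ≡ 1^2 = 1 ≡ 1 (mod 769)
12^256 ≡ 1^2 = 1 ≡ 1 (mod 769)
12^512 ≡ 1^2 = 1 ≡ 1 (mod 769)
768 = 512 + 256 in binary powers of 2.
So 12^768 ≡ 1 · 1 ≡ 1 (mod 769).
Since the result is 1, base 12 gives no evidence that 769 is composite.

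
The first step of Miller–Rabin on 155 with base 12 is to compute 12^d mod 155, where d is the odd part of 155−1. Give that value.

155 − 1 = 154 = 2^1 · 77, so d = 77.
12^1 ≡ 12 (mod 155)
12^2 ≡ 12^2 = 144 ≡ 144 (mod 155)
12^4 ≡ 144^2 = 20736 ≡ 121 (mod 155)
12^8 ≡ 121^2 = 14641 ≡ 71 (mod 155)
12^16 ≡ 71^2 = 5041 ≡ 81 (mod 155)
12^32 ≡ 81^2 = 6561 ≡ 51 (mod 155)
12^64 ≡ 51^2 = 2601 ≡ 121 (mod 155)
77 = 64 + 8 + 4 + 1 in binary powers of 2.
So 12^77 ≡ 121 · 71 · 121 · 12 ≡ 42 (mod 155).
Squaring chain: 42; never reaches −1, so base 12 is a Miller–Rabin witness that 155 is composite.

42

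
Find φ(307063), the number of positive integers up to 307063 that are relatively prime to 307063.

Factor: 307063 = 37 · 43 · 193.
φ(307063) = (37−1) · (43−1) · (193−1) = 36 · 42 · 192 = 290304.

290304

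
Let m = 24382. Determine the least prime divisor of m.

2

24382 is even: 2 divides it.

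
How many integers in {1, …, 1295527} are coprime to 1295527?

1272600

Factor: 1295527 = 101^2 · 127.
φ(1295527) = 101^1·(101−1) · (127−1) = 10100 · 126 = 1272600.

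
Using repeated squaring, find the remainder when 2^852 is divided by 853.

1

2^1 ≡ 2 (mod 853)
2^2 ≡ 2^2 = 4 ≡ 4 (mod 853)
2^4 ≡ 4^2 = 16 ≡ 16 (mod 853)
2^8 ≡ 16^2 = 256 ≡ 256 (mod 853)
2^16 ≡ 256^2 = 65536 ≡ 708 (mod 853)
2^32 ≡ 708^2 = 501264 ≡ 553 (mod 853)
2^64 ≡ 553^2 = 305809 ≡ 435 (mod 853)
2^128 ≡ 435^2 = 189225 ≡ 712 (mod 853)
2^256 ≡ 712^2 = 506944 ≡ 262 (mod 853)
2^512 ≡ 262^2 = 68644 ≡ 404 (mod 853)
852 = 512 + 256 + 64 + 16 + 4 in binary powers of 2.
So 2^852 ≡ 404 · 262 · 435 · 708 · 16 ≡ 1 (mod 853).
Since the result is 1, base 2 gives no evidence that 853 is composite.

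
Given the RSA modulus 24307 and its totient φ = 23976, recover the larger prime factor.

φ(n) = (p−1)(q−1) = n − (p+q) + 1, so p + q = 24307 − 23976 + 1 = 332.
p and q are the roots of t² − 332t + 24307 = 0.
Discriminant: 332² − 4·24307 = 110224 − 97228 = 12996; √12996 = 114.
q = (332 − 114)/2 = 109, p = (332 + 114)/2 = 223.
Check: 109 · 223 = 24307.

223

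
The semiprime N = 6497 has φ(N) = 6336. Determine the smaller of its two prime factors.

73

φ(n) = (p−1)(q−1) = n − (p+q) + 1, so p + q = 6497 − 6336 + 1 = 162.
p and q are the roots of t² − 162t + 6497 = 0.
Discriminant: 162² − 4·6497 = 26244 − 25988 = 256; √256 = 16.
q = (162 − 16)/2 = 73, p = (162 + 16)/2 = 89.
Check: 73 · 89 = 6497.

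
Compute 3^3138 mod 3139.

656

3^1 ≡ 3 (mod 3139)
3^2 ≡ 3^2 = 9 ≡ 9 (mod 3139)
3^4 ≡ 9^2 = 81 ≡ 81 (mod 3139)
3^8 ≡ 81^2 = 6561 ≡ 283 (mod 3139)
3^16 ≡ 283^2 = 80089 ≡ 1614 (mod 3139)
3^32 ≡ 1614^2 = 2604996 ≡ 2765 (mod 3139)
3^64 ≡ 2765^2 = 7645225 ≡ 1760 (mod 3139)
3^128 ≡ 1760^2 = 3097600 ≡ 2546 (mod 3139)
3^256 ≡ 2546^2 = 6482116 ≡ 81 (mod 3139)
3^512 ≡ 81^2 = 6561 ≡ 283 (mod 3139)
3^1024 ≡ 283^2 = 80089 ≡ 1614 (mod 3139)
3^2048 ≡ 1614^2 = 2604996 ≡ 2765 (mod 3139)
3138 = 2048 + 1024 + 64 + 2 in binary powers of 2.
So 3^3138 ≡ 2765 · 1614 · 1760 · 9 ≡ 656 (mod 3139).
Since 656 ≠ 1, base 3 is a Fermat witness: 3139 is composite.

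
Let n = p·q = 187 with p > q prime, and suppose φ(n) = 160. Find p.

17

φ(n) = (p−1)(q−1) = n − (p+q) + 1, so p + q = 187 − 160 + 1 = 28.
p and q are the roots of t² − 28t + 187 = 0.
Discriminant: 28² − 4·187 = 784 − 748 = 36; √36 = 6.
q = (28 − 6)/2 = 11, p = (28 + 6)/2 = 17.
Check: 11 · 17 = 187.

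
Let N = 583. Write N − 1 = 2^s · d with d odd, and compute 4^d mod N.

583 − 1 = 582 = 2^1 · 291, so d = 291.
4^1 ≡ 4 (mod 583)
4^2 ≡ 4^2 = 16 ≡ 16 (mod 583)
4^4 ≡ 16^2 = 256 ≡ 256 (mod 583)
4^8 ≡ 256^2 = 65536 ≡ 240 (mod 583)
4^16 ≡ 240^2 = 57600 ≡ 466 (mod 583)
4^32 ≡ 466^2 = 217156 ≡ 280 (mod 583)
4^64 ≡ 280^2 = 78400 ≡ 278 (mod 583)
4^128 ≡ 278^2 = 77284 ≡ 328 (mod 583)
4^256 ≡ 328^2 = 107584 ≡ 312 (mod 583)
291 = 256 + 32 + 2 + 1 in binary powers of 2.
So 4^291 ≡ 312 · 280 · 16 · 4 ≡ 70 (mod 583).
Squaring chain: 70; never reaches −1, so base 4 is a Miller–Rabin witness that 583 is composite.

70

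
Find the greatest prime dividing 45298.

71

45298 = 2 · 22649
22649 = 11 · 2059
2059 = 29 · 71
71 is prime.
So 45298 = 2 · 11 · 29 · 71; the largest prime factor is 71.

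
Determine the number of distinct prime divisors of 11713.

11713 = 13 · 901
901 = 17 · 53
11713 = 13 · 17 · 53, which has 3 distinct prime factors.

3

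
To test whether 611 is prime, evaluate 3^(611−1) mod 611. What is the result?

3^1 ≡ 3 (mod 611)
3^2 ≡ 3^2 = 9 ≡ 9 (mod 611)
3^4 ≡ 9^2 = 81 ≡ 81 (mod 611)
3^8 ≡ 81^2 = 6561 ≡ 451 (mod 611)
3^16 ≡ 451^2 = 203401 ≡ 549 (mod 611)
3^32 ≡ 549^2 = 301401 ≡ 178 (mod 611)
3^64 ≡ 178^2 = 31684 ≡ 523 (mod 611)
3^128 ≡ 523^2 = 273529 ≡ 412 (mod 611)
3^256 ≡ 412^2 = 169744 ≡ 497 (mod 611)
3^512 ≡ 497^2 = 247009 ≡ 165 (mod 611)
610 = 512 + 64 + 32 + 2 in binary powers of 2.
So 3^610 ≡ 165 · 523 · 178 · 9 ≡ 341 (mod 611).
Since 341 ≠ 1, base 3 is a Fermat witness: 611 is composite.

341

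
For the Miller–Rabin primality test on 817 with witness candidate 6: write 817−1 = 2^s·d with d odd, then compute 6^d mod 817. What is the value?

817 − 1 = 816 = 2^4 · 51, so d = 51.
6^1 ≡ 6 (mod 817)
6^2 ≡ 6^2 = 36 ≡ 36 (mod 817)
6^4 ≡ 36^2 = 1296 ≡ 479 (mod 817)
6^8 ≡ 479^2 = 229441 ≡ 681 (mod 817)
6^16 ≡ 681^2 = 463761 ≡ 522 (mod 817)
6^32 ≡ 522^2 = 272484 ≡ 423 (mod 817)
51 = 32 + 16 + 2 + 1 in binary powers of 2.
So 6^51 ≡ 423 · 522 · 36 · 6 ≡ 87 (mod 817).
Squaring chain: 87 → 216 → 87 → 216; never reaches −1, so base 6 is a Miller–Rabin witness that 817 is composite.

87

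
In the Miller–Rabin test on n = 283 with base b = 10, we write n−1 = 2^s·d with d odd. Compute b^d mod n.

283 − 1 = 282 = 2^1 · 141, so d = 141.
10^1 ≡ 10 (mod 283)
10^2 ≡ 10^2 = 100 ≡ 100 (mod 283)
10^4 ≡ 100^2 = 10000 ≡ 95 (mod 283)
10^8 ≡ 95^2 = 9025 ≡ 252 (mod 283)
10^16 ≡ 252^2 = 63504 ≡ 112 (mod 283)
10^32 ≡ 112^2 = 12544 ≡ 92 (mod 283)
10^64 ≡ 92^2 = 8464 ≡ 257 (mod 283)
10^128 ≡ 257^2 = 66049 ≡ 110 (mod 283)
141 = 128 + 8 + 4 + 1 in binary powers of 2.
So 10^141 ≡ 110 · 252 · 95 · 10 ≡ 1 (mod 283).
Since 10^d ≡ 1 (mod 283), base 10 does not prove 283 composite.

1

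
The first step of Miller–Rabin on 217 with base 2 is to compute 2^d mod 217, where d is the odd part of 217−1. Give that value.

190

217 − 1 = 216 = 2^3 · 27, so d = 27.
2^1 ≡ 2 (mod 217)
2^2 ≡ 2^2 = 4 ≡ 4 (mod 217)
2^4 ≡ 4^2 = 16 ≡ 16 (mod 217)
2^8 ≡ 16^2 = 256 ≡ 39 (mod 217)
2^16 ≡ 39^2 = 1521 ≡ 2 (mod 217)
27 = 16 + 8 + 2 + 1 in binary powers of 2.
So 2^27 ≡ 2 · 39 · 4 · 2 ≡ 190 (mod 217).
Squaring chain: 190 → 78 → 8; never reaches −1, so base 2 is a Miller–Rabin witness that 217 is composite.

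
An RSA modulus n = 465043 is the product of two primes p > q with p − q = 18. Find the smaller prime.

673

Since p = q + 18, we have 465043 = q(q + 18), so q² + 18q − 465043 = 0.
Discriminant: 18² + 4·465043 = 324 + 1860172 = 1860496; √1860496 = 1364.
q = (−18 + 1364)/2 = 673, and p = q + 18 = 691.
Check: 673 · 691 = 465043.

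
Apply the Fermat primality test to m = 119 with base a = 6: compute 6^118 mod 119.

6^1 ≡ 6 (mod 119)
6^2 ≡ 6^2 = 36 ≡ 36 (mod 119)
6^4 ≡ 36^2 = 1296 ≡ 106 (mod 119)
6^8 ≡ 106^2 = 11236 ≡ 50 (mod 119)
6^16 ≡ 50^2 = 2500 ≡ 1 (mod 119)
6^32 ≡ 1^2 = 1 ≡ 1 (mod 119)
6^64 ≡ 1^2 = 1 ≡ 1 (mod 119)
118 = 64 + 32 + 16 + 4 + 2 in binary powers of 2.
So 6^118 ≡ 1 · 1 · 1 · 106 · 36 ≡ 8 (mod 119).
Since 8 ≠ 1, base 6 is a Fermat witness: 119 is composite.

8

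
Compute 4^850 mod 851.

4^1 ≡ 4 (mod 851)
4^2 ≡ 4^2 = 16 ≡ 16 (mod 851)
4^4 ≡ 16^2 = 256 ≡ 256 (mod 851)
4^8 ≡ 256^2 = 65536 ≡ 9 (mod 851)
4^16 ≡ 9^2 = 81 ≡ 81 (mod 851)
4^32 ≡ 81^2 = 6561 ≡ 604 (mod 851)
4^64 ≡ 604^2 = 364816 ≡ 588 (mod 851)
4^128 ≡ 588^2 = 345744 ≡ 238 (mod 851)
4^256 ≡ 238^2 = 56644 ≡ 478 (mod 851)
4^512 ≡ 478^2 = 228484 ≡ 416 (mod 851)
850 = 512 + 256 + 64 + 16 + 2 in binary powers of 2.
So 4^850 ≡ 416 · 478 · 588 · 81 · 16 ≡ 478 (mod 851).
Since 478 ≠ 1, base 4 is a Fermat witness: 851 is composite.

478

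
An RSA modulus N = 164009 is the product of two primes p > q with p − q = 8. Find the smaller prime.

Since p = q + 8, we have 164009 = q(q + 8), so q² + 8q − 164009 = 0.
Discriminant: 8² + 4·164009 = 64 + 656036 = 656100; √656100 = 810.
q = (−8 + 810)/2 = 401, and p = q + 8 = 409.
Check: 401 · 409 = 164009.

401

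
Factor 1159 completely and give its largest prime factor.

1159 = 19 · 61
61 is prime.
So 1159 = 19 · 61; the largest prime factor is 61.

61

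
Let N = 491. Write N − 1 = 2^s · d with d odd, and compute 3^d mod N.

1

491 − 1 = 490 = 2^1 · 245, so d = 245.
3^1 ≡ 3 (mod 491)
3^2 ≡ 3^2 = 9 ≡ 9 (mod 491)
3^4 ≡ 9^2 = 81 ≡ 81 (mod 491)
3^8 ≡ 81^2 = 6561 ≡ 178 (mod 491)
3^16 ≡ 178^2 = 31684 ≡ 260 (mod 491)
3^32 ≡ 260^2 = 67600 ≡ 333 (mod 491)
3^64 ≡ 333^2 = 110889 ≡ 414 (mod 491)
3^128 ≡ 414^2 = 171396 ≡ 37 (mod 491)
245 = 128 + 64 + 32 + 16 + 4 + 1 in binary powers of 2.
So 3^245 ≡ 37 · 414 · 333 · 260 · 81 · 3 ≡ 1 (mod 491).
Since 3^d ≡ 1 (mod 491), base 3 does not prove 491 composite.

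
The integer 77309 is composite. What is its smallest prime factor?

97

77309 is odd.
Digit sum 26, not divisible by 3.
Ends in 9: not divisible by 5.
7: 77309 = 7·11044 + 1
11: 77309 = 11·7028 + 1
13: 77309 = 13·5946 + 11
17: 77309 = 17·4547 + 10
19: 77309 = 19·4068 + 17
23: 77309 = 23·3361 + 6
29: 77309 = 29·2665 + 24
31: 77309 = 31·2493 + 26
37: 77309 = 37·2089 + 16
41: 77309 = 41·1885 + 24
43: 77309 = 43·1797 + 38
47: 77309 = 47·1644 + 41
53: 77309 = 53·1458 + 35
59: 77309 = 59·1310 + 19
61: 77309 = 61·1267 + 22
67: 77309 = 67·1153 + 58
71: 77309 = 71·1088 + 61
73: 77309 = 73·1059 + 2
79: 77309 = 79·978 + 47
83: 77309 = 83·931 + 36
89: 77309 = 89·868 + 57
97: 77309 = 97·797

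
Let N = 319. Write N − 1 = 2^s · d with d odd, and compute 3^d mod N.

279

319 − 1 = 318 = 2^1 · 159, so d = 159.
3^1 ≡ 3 (mod 319)
3^2 ≡ 3^2 = 9 ≡ 9 (mod 319)
3^4 ≡ 9^2 = 81 ≡ 81 (mod 319)
3^8 ≡ 81^2 = 6561 ≡ 181 (mod 319)
3^16 ≡ 181^2 = 32761 ≡ 223 (mod 319)
3^32 ≡ 223^2 = 49729 ≡ 284 (mod 319)
3^64 ≡ 284^2 = 80656 ≡ 268 (mod 319)
3^128 ≡ 268^2 = 71824 ≡ 49 (mod 319)
159 = 128 + 16 + 8 + 4 + 2 + 1 in binary powers of 2.
So 3^159 ≡ 49 · 223 · 181 · 81 · 9 · 3 ≡ 279 (mod 319).
Squaring chain: 279; never reaches −1, so base 3 is a Miller–Rabin witness that 319 is composite.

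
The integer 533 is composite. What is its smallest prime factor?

13

533 is odd.
Digit sum 11, not divisible by 3.
Ends in 3: not divisible by 5.
7: 533 = 7·76 + 1
11: 533 = 11·48 + 5
13: 533 = 13·41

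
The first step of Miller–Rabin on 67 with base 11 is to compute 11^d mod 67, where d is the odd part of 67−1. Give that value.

66

67 − 1 = 66 = 2^1 · 33, so d = 33.
11^1 ≡ 11 (mod 67)
11^2 ≡ 11^2 = 121 ≡ 54 (mod 67)
11^4 ≡ 54^2 = 2916 ≡ 35 (mod 67)
11^8 ≡ 35^2 = 1225 ≡ 19 (mod 67)
11^16 ≡ 19^2 = 361 ≡ 26 (mod 67)
11^32 ≡ 26^2 = 676 ≡ 6 (mod 67)
33 = 32 + 1 in binary powers of 2.
So 11^33 ≡ 6 · 11 ≡ 66 (mod 67).
Since 11^d ≡ 66 (mod 67), base 11 does not prove 67 composite.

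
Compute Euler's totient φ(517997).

484704

Factor: 517997 = 19 · 137 · 199.
φ(517997) = (19−1) · (137−1) · (199−1) = 18 · 136 · 198 = 484704.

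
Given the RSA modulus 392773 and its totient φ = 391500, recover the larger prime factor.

φ(n) = (p−1)(q−1) = n − (p+q) + 1, so p + q = 392773 − 391500 + 1 = 1274.
p and q are the roots of t² − 1274t + 392773 = 0.
Discriminant: 1274² − 4·392773 = 1623076 − 1571092 = 51984; √51984 = 228.
q = (1274 − 228)/2 = 523, p = (1274 + 228)/2 = 751.
Check: 523 · 751 = 392773.

751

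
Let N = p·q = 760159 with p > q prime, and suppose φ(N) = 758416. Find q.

857

φ(n) = (p−1)(q−1) = n − (p+q) + 1, so p + q = 760159 − 758416 + 1 = 1744.
p and q are the roots of t² − 1744t + 760159 = 0.
Discriminant: 1744² − 4·760159 = 3041536 − 3040636 = 900; √900 = 30.
q = (1744 − 30)/2 = 857, p = (1744 + 30)/2 = 887.
Check: 857 · 887 = 760159.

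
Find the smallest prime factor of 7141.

7141 is odd.
Digit sum 13, not divisible by 3.
Ends in 1: not divisible by 5.
7: 7141 = 7·1020 + 1
11: 7141 = 11·649 + 2
13: 7141 = 13·549 + 4
17: 7141 = 17·420 + 1
19: 7141 = 19·375 + 16
23: 7141 = 23·310 + 11
29: 7141 = 29·246 + 7
31: 7141 = 31·230 + 11
37: 7141 = 37·193

37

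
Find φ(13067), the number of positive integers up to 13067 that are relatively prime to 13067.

12816

Factor: 13067 = 73 · 179.
φ(13067) = (73−1) · (179−1) = 72 · 178 = 12816.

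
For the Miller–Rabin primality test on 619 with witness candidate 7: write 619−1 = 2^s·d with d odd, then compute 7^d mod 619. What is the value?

1

619 − 1 = 618 = 2^1 · 309, so d = 309.
7^1 ≡ 7 (mod 619)
7^2 ≡ 7^2 = 49 ≡ 49 (mod 619)
7^4 ≡ 49^2 = 2401 ≡ 544 (mod 619)
7^8 ≡ 544^2 = 295936 ≡ 54 (mod 619)
7^16 ≡ 54^2 = 2916 ≡ 440 (mod 619)
7^32 ≡ 440^2 = 193600 ≡ 472 (mod 619)
7^64 ≡ 472^2 = 222784 ≡ 563 (mod 619)
7^128 ≡ 563^2 = 316969 ≡ 41 (mod 619)
7^256 ≡ 41^2 = 1681 ≡ 443 (mod 619)
309 = 256 + 32 + 16 + 4 + 1 in binary powers of 2.
So 7^309 ≡ 443 · 472 · 440 · 544 · 7 ≡ 1 (mod 619).
Since 7^d ≡ 1 (mod 619), base 7 does not prove 619 composite.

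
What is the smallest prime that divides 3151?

3151 is odd.
Digit sum 10, not divisible by 3.
Ends in 1: not divisible by 5.
7: 3151 = 7·450 + 1
11: 3151 = 11·286 + 5
13: 3151 = 13·242 + 5
17: 3151 = 17·185 + 6
19: 3151 = 19·165 + 16
23: 3151 = 23·137

23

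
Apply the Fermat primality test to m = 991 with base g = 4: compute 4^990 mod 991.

1

4^1 ≡ 4 (mod 991)
4^2 ≡ 4^2 = 16 ≡ 16 (mod 991)
4^4 ≡ 16^2 = 256 ≡ 256 (mod 991)
4^8 ≡ 256^2 = 65536 ≡ 130 (mod 991)
4^16 ≡ 130^2 = 16900 ≡ 53 (mod 991)
4^32 ≡ 53^2 = 2809 ≡ 827 (mod 991)
4^64 ≡ 827^2 = 683929 ≡ 139 (mod 991)
4^128 ≡ 139^2 = 19321 ≡ 492 (mod 991)
4^256 ≡ 492^2 = 242064 ≡ 260 (mod 991)
4^512 ≡ 260^2 = 67600 ≡ 212 (mod 991)
990 = 512 + 256 + 128 + 64 + 16 + 8 + 4 + 2 in binary powers of 2.
So 4^990 ≡ 212 · 260 · 492 · 139 · 53 · 130 · 256 · 16 ≡ 1 (mod 991).
Since the result is 1, base 4 gives no evidence that 991 is composite.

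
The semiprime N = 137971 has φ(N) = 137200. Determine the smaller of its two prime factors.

281

φ(n) = (p−1)(q−1) = n − (p+q) + 1, so p + q = 137971 − 137200 + 1 = 772.
p and q are the roots of t² − 772t + 137971 = 0.
Discriminant: 772² − 4·137971 = 595984 − 551884 = 44100; √44100 = 210.
q = (772 − 210)/2 = 281, p = (772 + 210)/2 = 491.
Check: 281 · 491 = 137971.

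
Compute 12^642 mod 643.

1

12^1 ≡ 12 (mod 643)
12^2 ≡ 12^2 = 144 ≡ 144 (mod 643)
12^4 ≡ 144^2 = 20736 ≡ 160 (mod 643)
12^8 ≡ 160^2 = 25600 ≡ 523 (mod 643)
12^16 ≡ 523^2 = 273529 ≡ 254 (mod 643)
12^32 ≡ 254^2 = 64516 ≡ 216 (mod 643)
12^64 ≡ 216^2 = 46656 ≡ 360 (mod 643)
12^128 ≡ 360^2 = 129600 ≡ 357 (mod 643)
12^256 ≡ 357^2 = 127449 ≡ 135 (mod 643)
12^512 ≡ 135^2 = 18225 ≡ 221 (mod 643)
642 = 512 + 128 + 2 in binary powers of 2.
So 12^642 ≡ 221 · 357 · 144 ≡ 1 (mod 643).
Since the result is 1, base 12 gives no evidence that 643 is composite.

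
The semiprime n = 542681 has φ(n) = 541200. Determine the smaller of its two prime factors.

φ(n) = (p−1)(q−1) = n − (p+q) + 1, so p + q = 542681 − 541200 + 1 = 1482.
p and q are the roots of t² − 1482t + 542681 = 0.
Discriminant: 1482² − 4·542681 = 2196324 − 2170724 = 25600; √25600 = 160.
q = (1482 − 160)/2 = 661, p = (1482 + 160)/2 = 821.
Check: 661 · 821 = 542681.

661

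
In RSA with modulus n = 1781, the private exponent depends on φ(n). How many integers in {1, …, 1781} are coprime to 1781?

1632

Factor: 1781 = 13 · 137.
φ(1781) = (13−1) · (137−1) = 12 · 136 = 1632.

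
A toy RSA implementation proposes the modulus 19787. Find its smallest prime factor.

47

19787 is odd.
Digit sum 32, not divisible by 3.
Ends in 7: not divisible by 5.
7: 19787 = 7·2826 + 5
11: 19787 = 11·1798 + 9
13: 19787 = 13·1522 + 1
17: 19787 = 17·1163 + 16
19: 19787 = 19·1041 + 8
23: 19787 = 23·860 + 7
29: 19787 = 29·682 + 9
31: 19787 = 31·638 + 9
37: 19787 = 37·534 + 29
41: 19787 = 41·482 + 25
43: 19787 = 43·460 + 7
47: 19787 = 47·421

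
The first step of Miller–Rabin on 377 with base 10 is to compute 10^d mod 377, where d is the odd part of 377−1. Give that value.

108

377 − 1 = 376 = 2^3 · 47, so d = 47.
10^1 ≡ 10 (mod 377)
10^2 ≡ 10^2 = 100 ≡ 100 (mod 377)
10^4 ≡ 100^2 = 10000 ≡ 198 (mod 377)
10^8 ≡ 198^2 = 39204 ≡ 373 (mod 377)
10^16 ≡ 373^2 = 139129 ≡ 16 (mod 377)
10^32 ≡ 16^2 = 256 ≡ 256 (mod 377)
47 = 32 + 8 + 4 + 2 + 1 in binary powers of 2.
So 10^47 ≡ 256 · 373 · 198 · 100 · 10 ≡ 108 (mod 377).
Squaring chain: 108 → 354 → 152; never reaches −1, so base 10 is a Miller–Rabin witness that 377 is composite.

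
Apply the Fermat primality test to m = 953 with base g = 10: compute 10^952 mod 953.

1

10^1 ≡ 10 (mod 953)
10^2 ≡ 10^2 = 100 ≡ 100 (mod 953)
10^4 ≡ 100^2 = 10000 ≡ 470 (mod 953)
10^8 ≡ 470^2 = 220900 ≡ 757 (mod 953)
10^16 ≡ 757^2 = 573049 ≡ 296 (mod 953)
10^32 ≡ 296^2 = 87616 ≡ 893 (mod 953)
10^64 ≡ 893^2 = 797449 ≡ 741 (mod 953)
10^128 ≡ 741^2 = 549081 ≡ 153 (mod 953)
10^256 ≡ 153^2 = 23409 ≡ 537 (mod 953)
10^512 ≡ 537^2 = 288369 ≡ 563 (mod 953)
952 = 512 + 256 + 128 + 32 + 16 + 8 in binary powers of 2.
So 10^952 ≡ 563 · 537 · 153 · 893 · 296 · 757 ≡ 1 (mod 953).
Since the result is 1, base 10 gives no evidence that 953 is composite.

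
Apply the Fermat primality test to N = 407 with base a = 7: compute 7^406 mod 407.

7^1 ≡ 7 (mod 407)
7^2 ≡ 7^2 = 49 ≡ 49 (mod 407)
7^4 ≡ 49^2 = 2401 ≡ 366 (mod 407)
7^8 ≡ 366^2 = 133956 ≡ 53 (mod 407)
7^16 ≡ 53^2 = 2809 ≡ 367 (mod 407)
7^32 ≡ 367^2 = 134689 ≡ 379 (mod 407)
7^64 ≡ 379^2 = 143641 ≡ 377 (mod 407)
7^128 ≡ 377^2 = 142129 ≡ 86 (mod 407)
7^256 ≡ 86^2 = 7396 ≡ 70 (mod 407)
406 = 256 + 128 + 16 + 4 + 2 in binary powers of 2.
So 7^406 ≡ 70 · 86 · 367 · 366 · 49 ≡ 81 (mod 407).
Since 81 ≠ 1, base 7 is a Fermat witness: 407 is composite.

81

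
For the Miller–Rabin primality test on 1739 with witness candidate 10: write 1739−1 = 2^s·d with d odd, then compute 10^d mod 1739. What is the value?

1739 − 1 = 1738 = 2^1 · 869, so d = 869.
10^1 ≡ 10 (mod 1739)
10^2 ≡ 10^2 = 100 ≡ 100 (mod 1739)
10^4 ≡ 100^2 = 10000 ≡ 1305 (mod 1739)
10^8 ≡ 1305^2 = 1703025 ≡ 544 (mod 1739)
10^16 ≡ 544^2 = 295936 ≡ 306 (mod 1739)
10^32 ≡ 306^2 = 93636 ≡ 1469 (mod 1739)
10^64 ≡ 1469^2 = 2157961 ≡ 1601 (mod 1739)
10^128 ≡ 1601^2 = 2563201 ≡ 1654 (mod 1739)
10^256 ≡ 1654^2 = 2735716 ≡ 269 (mod 1739)
10^512 ≡ 269^2 = 72361 ≡ 1062 (mod 1739)
869 = 512 + 256 + 64 + 32 + 4 + 1 in binary powers of 2.
So 10^869 ≡ 1062 · 269 · 1601 · 1469 · 1305 · 10 ≡ 655 (mod 1739).
Squaring chain: 655; never reaches −1, so base 10 is a Miller–Rabin witness that 1739 is composite.

655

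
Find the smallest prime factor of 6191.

41

6191 is odd.
Digit sum 17, not divisible by 3.
Ends in 1: not divisible by 5.
7: 6191 = 7·884 + 3
11: 6191 = 11·562 + 9
13: 6191 = 13·476 + 3
17: 6191 = 17·364 + 3
19: 6191 = 19·325 + 16
23: 6191 = 23·269 + 4
29: 6191 = 29·213 + 14
31: 6191 = 31·199 + 22
37: 6191 = 37·167 + 12
41: 6191 = 41·151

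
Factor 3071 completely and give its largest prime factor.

3071 = 37 · 83
83 is prime.
So 3071 = 37 · 83; the largest prime factor is 83.

83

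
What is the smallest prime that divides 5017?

5017 is odd.
Digit sum 13, not divisible by 3.
Ends in 7: not divisible by 5.
7: 5017 = 7·716 + 5
11: 5017 = 11·456 + 1
13: 5017 = 13·385 + 12
17: 5017 = 17·295 + 2
19: 5017 = 19·264 + 1
23: 5017 = 23·218 + 3
29: 5017 = 29·173

29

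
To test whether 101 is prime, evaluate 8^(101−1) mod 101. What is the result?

1

8^1 ≡ 8 (mod 101)
8^2 ≡ 8^2 = 64 ≡ 64 (mod 101)
8^4 ≡ 64^2 = 4096 ≡ 56 (mod 101)
8^8 ≡ 56^2 = 3136 ≡ 5 (mod 101)
8^16 ≡ 5^2 = 25 ≡ 25 (mod 101)
8^32 ≡ 25^2 = 625 ≡ 19 (mod 101)
8^64 ≡ 19^2 = 361 ≡ 58 (mod 101)
100 = 64 + 32 + 4 in binary powers of 2.
So 8^100 ≡ 58 · 19 · 56 ≡ 1 (mod 101).
Since the result is 1, base 8 gives no evidence that 101 is composite.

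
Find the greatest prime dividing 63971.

71

63971 = 17 · 3763
3763 = 53 · 71
71 is prime.
So 63971 = 17 · 53 · 71; the largest prime factor is 71.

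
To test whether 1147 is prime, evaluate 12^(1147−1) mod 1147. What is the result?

12^1 ≡ 12 (mod 1147)
12^2 ≡ 12^2 = 144 ≡ 144 (mod 1147)
12^4 ≡ 144^2 = 20736 ≡ 90 (mod 1147)
12^8 ≡ 90^2 = 8100 ≡ 71 (mod 1147)
12^16 ≡ 71^2 = 5041 ≡ 453 (mod 1147)
12^32 ≡ 453^2 = 205209 ≡ 1043 (mod 1147)
12^64 ≡ 1043^2 = 1087849 ≡ 493 (mod 1147)
12^128 ≡ 493^2 = 243049 ≡ 1032 (mod 1147)
12^256 ≡ 1032^2 = 1065024 ≡ 608 (mod 1147)
12^512 ≡ 608^2 = 369664 ≡ 330 (mod 1147)
12^1024 ≡ 330^2 = 108900 ≡ 1082 (mod 1147)
1146 = 1024 + 64 + 32 + 16 + 8 + 2 in binary powers of 2.
So 12^1146 ≡ 1082 · 493 · 1043 · 453 · 71 · 144 ≡ 1025 (mod 1147).
Since 1025 ≠ 1, base 12 is a Fermat witness: 1147 is composite.

1025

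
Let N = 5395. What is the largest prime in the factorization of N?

5395 = 5 · 1079
1079 = 13 · 83
83 is prime.
So 5395 = 5 · 13 · 83; the largest prime factor is 83.

83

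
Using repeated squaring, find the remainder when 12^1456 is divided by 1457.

794

12^1 ≡ 12 (mod 1457)
12^2 ≡ 12^2 = 144 ≡ 144 (mod 1457)
12^4 ≡ 144^2 = 20736 ≡ 338 (mod 1457)
12^8 ≡ 338^2 = 114244 ≡ 598 (mod 1457)
12^16 ≡ 598^2 = 357604 ≡ 639 (mod 1457)
12^32 ≡ 639^2 = 408321 ≡ 361 (mod 1457)
12^64 ≡ 361^2 = 130321 ≡ 648 (mod 1457)
12^128 ≡ 648^2 = 419904 ≡ 288 (mod 1457)
12^256 ≡ 288^2 = 82944 ≡ 1352 (mod 1457)
12^512 ≡ 1352^2 = 1827904 ≡ 826 (mod 1457)
12^1024 ≡ 826^2 = 682276 ≡ 400 (mod 1457)
1456 = 1024 + 256 + 128 + 32 + 16 in binary powers of 2.
So 12^1456 ≡ 400 · 1352 · 288 · 361 · 639 ≡ 794 (mod 1457).
Since 794 ≠ 1, base 12 is a Fermat witness: 1457 is composite.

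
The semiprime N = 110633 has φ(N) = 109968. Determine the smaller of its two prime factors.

φ(n) = (p−1)(q−1) = n − (p+q) + 1, so p + q = 110633 − 109968 + 1 = 666.
p and q are the roots of t² − 666t + 110633 = 0.
Discriminant: 666² − 4·110633 = 443556 − 442532 = 1024; √1024 = 32.
q = (666 − 32)/2 = 317, p = (666 + 32)/2 = 349.
Check: 317 · 349 = 110633.

317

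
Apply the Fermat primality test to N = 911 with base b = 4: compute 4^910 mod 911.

1

4^1 ≡ 4 (mod 911)
4^2 ≡ 4^2 = 16 ≡ 16 (mod 911)
4^4 ≡ 16^2 = 256 ≡ 256 (mod 911)
4^8 ≡ 256^2 = 65536 ≡ 855 (mod 911)
4^16 ≡ 855^2 = 731025 ≡ 403 (mod 911)
4^32 ≡ 403^2 = 162409 ≡ 251 (mod 911)
4^64 ≡ 251^2 = 63001 ≡ 142 (mod 911)
4^128 ≡ 142^2 = 20164 ≡ 122 (mod 911)
4^256 ≡ 122^2 = 14884 ≡ 308 (mod 911)
4^512 ≡ 308^2 = 94864 ≡ 120 (mod 911)
910 = 512 + 256 + 128 + 8 + 4 + 2 in binary powers of 2.
So 4^910 ≡ 120 · 308 · 122 · 855 · 256 · 16 ≡ 1 (mod 911).
Since the result is 1, base 4 gives no evidence that 911 is composite.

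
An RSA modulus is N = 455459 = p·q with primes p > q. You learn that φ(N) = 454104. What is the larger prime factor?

743

φ(n) = (p−1)(q−1) = n − (p+q) + 1, so p + q = 455459 − 454104 + 1 = 1356.
p and q are the roots of t² − 1356t + 455459 = 0.
Discriminant: 1356² − 4·455459 = 1838736 − 1821836 = 16900; √16900 = 130.
q = (1356 − 130)/2 = 613, p = (1356 + 130)/2 = 743.
Check: 613 · 743 = 455459.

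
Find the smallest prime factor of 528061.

29

528061 is odd.
Digit sum 22, not divisible by 3.
Ends in 1: not divisible by 5.
7: 528061 = 7·75437 + 2
11: 528061 = 11·48005 + 6
13: 528061 = 13·40620 + 1
17: 528061 = 17·31062 + 7
19: 528061 = 19·27792 + 13
23: 528061 = 23·22959 + 4
29: 528061 = 29·18209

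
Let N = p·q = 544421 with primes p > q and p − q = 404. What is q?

563

Since p = q + 404, we have 544421 = q(q + 404), so q² + 404q − 544421 = 0.
Discriminant: 404² + 4·544421 = 163216 + 2177684 = 2340900; √2340900 = 1530.
q = (−404 + 1530)/2 = 563, and p = q + 404 = 967.
Check: 563 · 967 = 544421.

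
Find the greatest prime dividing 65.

65 = 5 · 13
13 is prime.
So 65 = 5 · 13; the largest prime factor is 13.

13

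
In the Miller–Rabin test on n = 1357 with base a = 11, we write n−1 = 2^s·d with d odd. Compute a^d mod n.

1357 − 1 = 1356 = 2^2 · 339, so d = 339.
11^1 ≡ 11 (mod 1357)
11^2 ≡ 11^2 = 121 ≡ 121 (mod 1357)
11^4 ≡ 121^2 = 14641 ≡ 1071 (mod 1357)
11^8 ≡ 1071^2 = 1147041 ≡ 376 (mod 1357)
11^16 ≡ 376^2 = 141376 ≡ 248 (mod 1357)
11^32 ≡ 248^2 = 61504 ≡ 439 (mod 1357)
11^64 ≡ 439^2 = 192721 ≡ 27 (mod 1357)
11^128 ≡ 27^2 = 729 ≡ 729 (mod 1357)
11^256 ≡ 729^2 = 531441 ≡ 854 (mod 1357)
339 = 256 + 64 + 16 + 2 + 1 in binary powers of 2.
So 11^339 ≡ 854 · 27 · 248 · 121 · 11 ≡ 364 (mod 1357).
Squaring chain: 364 → 867; never reaches −1, so base 11 is a Miller–Rabin witness that 1357 is composite.

364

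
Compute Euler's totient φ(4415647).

Factor: 4415647 = 137 · 167 · 193.
φ(4415647) = (137−1) · (167−1) · (193−1) = 136 · 166 · 192 = 4334592.

4334592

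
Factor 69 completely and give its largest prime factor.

69 = 3 · 23
23 is prime.
So 69 = 3 · 23; the largest prime factor is 23.

23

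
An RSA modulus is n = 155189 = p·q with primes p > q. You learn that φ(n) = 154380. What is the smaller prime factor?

φ(n) = (p−1)(q−1) = n − (p+q) + 1, so p + q = 155189 − 154380 + 1 = 810.
p and q are the roots of t² − 810t + 155189 = 0.
Discriminant: 810² − 4·155189 = 656100 − 620756 = 35344; √35344 = 188.
q = (810 − 188)/2 = 311, p = (810 + 188)/2 = 499.
Check: 311 · 499 = 155189.

311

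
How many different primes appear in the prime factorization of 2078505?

2078505 = 3^2 · 230945
230945 = 5 · 46189
46189 = 11 · 4199
4199 = 13 · 323
323 = 17 · 19
2078505 = 3^2 · 5 · 11 · 13 · 17 · 19, which has 6 distinct prime factors.

6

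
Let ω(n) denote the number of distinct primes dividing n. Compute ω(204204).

6

204204 = 2^2 · 51051
51051 = 3 · 17017
17017 = 7 · 2431
2431 = 11 · 221
221 = 13 · 17
204204 = 2^2 · 3 · 7 · 11 · 13 · 17, which has 6 distinct prime factors.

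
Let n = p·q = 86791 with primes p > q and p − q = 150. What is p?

Since p = q + 150, we have 86791 = q(q + 150), so q² + 150q − 86791 = 0.
Discriminant: 150² + 4·86791 = 22500 + 347164 = 369664; √369664 = 608.
q = (−150 + 608)/2 = 229, and p = q + 150 = 379.
Check: 229 · 379 = 86791.

379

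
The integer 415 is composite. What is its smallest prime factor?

5

415 is odd.
Digit sum 10, not divisible by 3.
Ends in 5: divisible by 5.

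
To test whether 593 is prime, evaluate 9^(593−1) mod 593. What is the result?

9^1 ≡ 9 (mod 593)
9^2 ≡ 9^2 = 81 ≡ 81 (mod 593)
9^4 ≡ 81^2 = 6561 ≡ 38 (mod 593)
9^8 ≡ 38^2 = 1444 ≡ 258 (mod 593)
9^16 ≡ 258^2 = 66564 ≡ 148 (mod 593)
9^32 ≡ 148^2 = 21904 ≡ 556 (mod 593)
9^64 ≡ 556^2 = 309136 ≡ 183 (mod 593)
9^128 ≡ 183^2 = 33489 ≡ 281 (mod 593)
9^256 ≡ 281^2 = 78961 ≡ 92 (mod 593)
9^512 ≡ 92^2 = 8464 ≡ 162 (mod 593)
592 = 512 + 64 + 16 in binary powers of 2.
So 9^592 ≡ 162 · 183 · 148 ≡ 1 (mod 593).
Since the result is 1, base 9 gives no evidence that 593 is composite.

1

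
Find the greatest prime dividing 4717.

4717 = 53 · 89
89 is prime.
So 4717 = 53 · 89; the largest prime factor is 89.

89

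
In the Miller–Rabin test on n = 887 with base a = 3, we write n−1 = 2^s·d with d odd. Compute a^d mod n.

1

887 − 1 = 886 = 2^1 · 443, so d = 443.
3^1 ≡ 3 (mod 887)
3^2 ≡ 3^2 = 9 ≡ 9 (mod 887)
3^4 ≡ 9^2 = 81 ≡ 81 (mod 887)
3^8 ≡ 81^2 = 6561 ≡ 352 (mod 887)
3^16 ≡ 352^2 = 123904 ≡ 611 (mod 887)
3^32 ≡ 611^2 = 373321 ≡ 781 (mod 887)
3^64 ≡ 781^2 = 609961 ≡ 592 (mod 887)
3^128 ≡ 592^2 = 350464 ≡ 99 (mod 887)
3^256 ≡ 99^2 = 9801 ≡ 44 (mod 887)
443 = 256 + 128 + 32 + 16 + 8 + 2 + 1 in binary powers of 2.
So 3^443 ≡ 44 · 99 · 781 · 611 · 352 · 9 · 3 ≡ 1 (mod 887).
Since 3^d ≡ 1 (mod 887), base 3 does not prove 887 composite.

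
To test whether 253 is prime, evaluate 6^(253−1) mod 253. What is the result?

6^1 ≡ 6 (mod 253)
6^2 ≡ 6^2 = 36 ≡ 36 (mod 253)
6^4 ≡ 36^2 = 1296 ≡ 31 (mod 253)
6^8 ≡ 31^2 = 961 ≡ 202 (mod 253)
6^16 ≡ 202^2 = 40804 ≡ 71 (mod 253)
6^32 ≡ 71^2 = 5041 ≡ 234 (mod 253)
6^64 ≡ 234^2 = 54756 ≡ 108 (mod 253)
6^128 ≡ 108^2 = 11664 ≡ 26 (mod 253)
252 = 128 + 64 + 32 + 16 + 8 + 4 in binary powers of 2.
So 6^252 ≡ 26 · 108 · 234 · 71 · 202 · 31 ≡ 234 (mod 253).
Since 234 ≠ 1, base 6 is a Fermat witness: 253 is composite.

234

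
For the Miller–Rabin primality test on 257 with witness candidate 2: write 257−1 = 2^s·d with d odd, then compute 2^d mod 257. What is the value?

2

257 − 1 = 256 = 2^8 · 1, so d = 1.
2^1 ≡ 2 (mod 257)
1 = 1 in binary powers of 2.
So 2^1 ≡ 2 ≡ 2 (mod 257).
Squaring chain: 2 → 4 → 16 → 256 → 1 → 1 → 1 → 1; reaches −1, so base 2 does not prove 257 composite.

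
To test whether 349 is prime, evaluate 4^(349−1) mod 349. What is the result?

4^1 ≡ 4 (mod 349)
4^2 ≡ 4^2 = 16 ≡ 16 (mod 349)
4^4 ≡ 16^2 = 256 ≡ 256 (mod 349)
4^8 ≡ 256^2 = 65536 ≡ 273 (mod 349)
4^16 ≡ 273^2 = 74529 ≡ 192 (mod 349)
4^32 ≡ 192^2 = 36864 ≡ 219 (mod 349)
4^64 ≡ 219^2 = 47961 ≡ 148 (mod 349)
4^128 ≡ 148^2 = 21904 ≡ 266 (mod 349)
4^256 ≡ 266^2 = 70756 ≡ 258 (mod 349)
348 = 256 + 64 + 16 + 8 + 4 in binary powers of 2.
So 4^348 ≡ 258 · 148 · 192 · 273 · 256 ≡ 1 (mod 349).
Since the result is 1, base 4 gives no evidence that 349 is composite.

1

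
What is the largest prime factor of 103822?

103822 = 2 · 51911
51911 = 23 · 2257
2257 = 37 · 61
61 is prime.
So 103822 = 2 · 23 · 37 · 61; the largest prime factor is 61.

61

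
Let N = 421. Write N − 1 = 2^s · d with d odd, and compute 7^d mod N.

421 − 1 = 420 = 2^2 · 105, so d = 105.
7^1 ≡ 7 (mod 421)
7^2 ≡ 7^2 = 49 ≡ 49 (mod 421)
7^4 ≡ 49^2 = 2401 ≡ 296 (mod 421)
7^8 ≡ 296^2 = 87616 ≡ 48 (mod 421)
7^16 ≡ 48^2 = 2304 ≡ 199 (mod 421)
7^32 ≡ 199^2 = 39601 ≡ 27 (mod 421)
7^64 ≡ 27^2 = 729 ≡ 308 (mod 421)
105 = 64 + 32 + 8 + 1 in binary powers of 2.
So 7^105 ≡ 308 · 27 · 48 · 7 ≡ 420 (mod 421).
Since 7^d ≡ 420 (mod 421), base 7 does not prove 421 composite.

420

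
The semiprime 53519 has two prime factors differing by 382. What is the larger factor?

491

Since p = q + 382, we have 53519 = q(q + 382), so q² + 382q − 53519 = 0.
Discriminant: 382² + 4·53519 = 145924 + 214076 = 360000; √360000 = 600.
q = (−382 + 600)/2 = 109, and p = q + 382 = 491.
Check: 109 · 491 = 53519.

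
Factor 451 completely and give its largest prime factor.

451 = 11 · 41
41 is prime.
So 451 = 11 · 41; the largest prime factor is 41.

41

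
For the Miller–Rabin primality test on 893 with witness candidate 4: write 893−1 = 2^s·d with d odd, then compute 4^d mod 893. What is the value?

747

893 − 1 = 892 = 2^2 · 223, so d = 223.
4^1 ≡ 4 (mod 893)
4^2 ≡ 4^2 = 16 ≡ 16 (mod 893)
4^4 ≡ 16^2 = 256 ≡ 256 (mod 893)
4^8 ≡ 256^2 = 65536 ≡ 347 (mod 893)
4^16 ≡ 347^2 = 120409 ≡ 747 (mod 893)
4^32 ≡ 747^2 = 558009 ≡ 777 (mod 893)
4^64 ≡ 777^2 = 603729 ≡ 61 (mod 893)
4^128 ≡ 61^2 = 3721 ≡ 149 (mod 893)
223 = 128 + 64 + 16 + 8 + 4 + 2 + 1 in binary powers of 2.
So 4^223 ≡ 149 · 61 · 747 · 347 · 256 · 16 · 4 ≡ 747 (mod 893).
Squaring chain: 747 → 777; never reaches −1, so base 4 is a Miller–Rabin witness that 893 is composite.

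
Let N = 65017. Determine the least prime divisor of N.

79

65017 is odd.
Digit sum 19, not divisible by 3.
Ends in 7: not divisible by 5.
7: 65017 = 7·9288 + 1
11: 65017 = 11·5910 + 7
13: 65017 = 13·5001 + 4
17: 65017 = 17·3824 + 9
19: 65017 = 19·3421 + 18
23: 65017 = 23·2826 + 19
29: 65017 = 29·2241 + 28
31: 65017 = 31·2097 + 10
37: 65017 = 37·1757 + 8
41: 65017 = 41·1585 + 32
43: 65017 = 43·1512 + 1
47: 65017 = 47·1383 + 16
53: 65017 = 53·1226 + 39
59: 65017 = 59·1101 + 58
61: 65017 = 61·1065 + 52
67: 65017 = 67·970 + 27
71: 65017 = 71·915 + 52
73: 65017 = 73·890 + 47
79: 65017 = 79·823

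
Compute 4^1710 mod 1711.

4^1 ≡ 4 (mod 1711)
4^2 ≡ 4^2 = 16 ≡ 16 (mod 1711)
4^4 ≡ 16^2 = 256 ≡ 256 (mod 1711)
4^8 ≡ 256^2 = 65536 ≡ 518 (mod 1711)
4^16 ≡ 518^2 = 268324 ≡ 1408 (mod 1711)
4^32 ≡ 1408^2 = 1982464 ≡ 1126 (mod 1711)
4^64 ≡ 1126^2 = 1267876 ≡ 25 (mod 1711)
4^128 ≡ 25^2 = 625 ≡ 625 (mod 1711)
4^256 ≡ 625^2 = 390625 ≡ 517 (mod 1711)
4^512 ≡ 517^2 = 267289 ≡ 373 (mod 1711)
4^1024 ≡ 373^2 = 139129 ≡ 538 (mod 1711)
1710 = 1024 + 512 + 128 + 32 + 8 + 4 + 2 in binary powers of 2.
So 4^1710 ≡ 538 · 373 · 625 · 1126 · 518 · 256 · 16 ≡ 74 (mod 1711).
Since 74 ≠ 1, base 4 is a Fermat witness: 1711 is composite.

74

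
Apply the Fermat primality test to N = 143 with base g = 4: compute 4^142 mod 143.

126

4^1 ≡ 4 (mod 143)
4^2 ≡ 4^2 = 16 ≡ 16 (mod 143)
4^4 ≡ 16^2 = 256 ≡ 113 (mod 143)
4^8 ≡ 113^2 = 12769 ≡ 42 (mod 143)
4^16 ≡ 42^2 = 1764 ≡ 48 (mod 143)
4^32 ≡ 48^2 = 2304 ≡ 16 (mod 143)
4^64 ≡ 16^2 = 256 ≡ 113 (mod 143)
4^128 ≡ 113^2 = 12769 ≡ 42 (mod 143)
142 = 128 + 8 + 4 + 2 in binary powers of 2.
So 4^142 ≡ 42 · 42 · 113 · 16 ≡ 126 (mod 143).
Since 126 ≠ 1, base 4 is a Fermat witness: 143 is composite.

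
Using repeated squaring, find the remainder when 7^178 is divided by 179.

7^1 ≡ 7 (mod 179)
7^2 ≡ 7^2 = 49 ≡ 49 (mod 179)
7^4 ≡ 49^2 = 2401 ≡ 74 (mod 179)
7^8 ≡ 74^2 = 5476 ≡ 106 (mod 179)
7^16 ≡ 106^2 = 11236 ≡ 138 (mod 179)
7^32 ≡ 138^2 = 19044 ≡ 70 (mod 179)
7^64 ≡ 70^2 = 4900 ≡ 67 (mod 179)
7^128 ≡ 67^2 = 4489 ≡ 14 (mod 179)
178 = 128 + 32 + 16 + 2 in binary powers of 2.
So 7^178 ≡ 14 · 70 · 138 · 49 ≡ 1 (mod 179).
Since the result is 1, base 7 gives no evidence that 179 is composite.

1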